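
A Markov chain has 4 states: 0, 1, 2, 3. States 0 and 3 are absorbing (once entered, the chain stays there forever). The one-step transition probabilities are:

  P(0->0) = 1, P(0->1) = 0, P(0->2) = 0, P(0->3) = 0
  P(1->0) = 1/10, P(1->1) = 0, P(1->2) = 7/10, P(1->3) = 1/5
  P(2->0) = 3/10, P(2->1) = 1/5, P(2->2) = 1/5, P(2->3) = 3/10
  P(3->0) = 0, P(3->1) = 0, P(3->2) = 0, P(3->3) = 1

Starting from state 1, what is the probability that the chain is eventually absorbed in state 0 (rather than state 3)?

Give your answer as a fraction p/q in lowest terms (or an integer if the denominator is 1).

Let a_i = P(absorbed in 0 | start in state i).
Boundary conditions: a_0 = 1, a_3 = 0.
For each transient state i, a_i = sum_j P(i->j) * a_j:
  a_1 = 1/10*a_0 + 0*a_1 + 7/10*a_2 + 1/5*a_3
  a_2 = 3/10*a_0 + 1/5*a_1 + 1/5*a_2 + 3/10*a_3

Substituting a_0 = 1 and a_3 = 0, rearrange to (I - Q) a = r where r[i] = P(i -> 0):
  [1, -7/10] . (a_1, a_2) = 1/10
  [-1/5, 4/5] . (a_1, a_2) = 3/10

Solving yields:
  a_1 = 29/66
  a_2 = 16/33

Starting state is 1, so the absorption probability is a_1 = 29/66.

Answer: 29/66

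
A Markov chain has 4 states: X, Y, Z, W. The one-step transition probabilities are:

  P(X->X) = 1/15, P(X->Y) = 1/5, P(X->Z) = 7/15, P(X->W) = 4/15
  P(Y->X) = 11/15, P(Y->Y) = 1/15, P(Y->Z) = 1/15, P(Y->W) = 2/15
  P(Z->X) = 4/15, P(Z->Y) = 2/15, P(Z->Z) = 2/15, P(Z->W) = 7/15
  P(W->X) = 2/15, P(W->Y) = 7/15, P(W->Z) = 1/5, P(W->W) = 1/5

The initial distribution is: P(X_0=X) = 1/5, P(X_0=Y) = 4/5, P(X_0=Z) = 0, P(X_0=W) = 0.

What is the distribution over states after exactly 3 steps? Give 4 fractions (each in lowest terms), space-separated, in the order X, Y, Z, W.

Answer: 1684/5625 3727/16875 3259/16875 4837/16875

Derivation:
Propagating the distribution step by step (d_{t+1} = d_t * P):
d_0 = (X=1/5, Y=4/5, Z=0, W=0)
  d_1[X] = 1/5*1/15 + 4/5*11/15 + 0*4/15 + 0*2/15 = 3/5
  d_1[Y] = 1/5*1/5 + 4/5*1/15 + 0*2/15 + 0*7/15 = 7/75
  d_1[Z] = 1/5*7/15 + 4/5*1/15 + 0*2/15 + 0*1/5 = 11/75
  d_1[W] = 1/5*4/15 + 4/5*2/15 + 0*7/15 + 0*1/5 = 4/25
d_1 = (X=3/5, Y=7/75, Z=11/75, W=4/25)
  d_2[X] = 3/5*1/15 + 7/75*11/15 + 11/75*4/15 + 4/25*2/15 = 38/225
  d_2[Y] = 3/5*1/5 + 7/75*1/15 + 11/75*2/15 + 4/25*7/15 = 248/1125
  d_2[Z] = 3/5*7/15 + 7/75*1/15 + 11/75*2/15 + 4/25*1/5 = 76/225
  d_2[W] = 3/5*4/15 + 7/75*2/15 + 11/75*7/15 + 4/25*1/5 = 307/1125
d_2 = (X=38/225, Y=248/1125, Z=76/225, W=307/1125)
  d_3[X] = 38/225*1/15 + 248/1125*11/15 + 76/225*4/15 + 307/1125*2/15 = 1684/5625
  d_3[Y] = 38/225*1/5 + 248/1125*1/15 + 76/225*2/15 + 307/1125*7/15 = 3727/16875
  d_3[Z] = 38/225*7/15 + 248/1125*1/15 + 76/225*2/15 + 307/1125*1/5 = 3259/16875
  d_3[W] = 38/225*4/15 + 248/1125*2/15 + 76/225*7/15 + 307/1125*1/5 = 4837/16875
d_3 = (X=1684/5625, Y=3727/16875, Z=3259/16875, W=4837/16875)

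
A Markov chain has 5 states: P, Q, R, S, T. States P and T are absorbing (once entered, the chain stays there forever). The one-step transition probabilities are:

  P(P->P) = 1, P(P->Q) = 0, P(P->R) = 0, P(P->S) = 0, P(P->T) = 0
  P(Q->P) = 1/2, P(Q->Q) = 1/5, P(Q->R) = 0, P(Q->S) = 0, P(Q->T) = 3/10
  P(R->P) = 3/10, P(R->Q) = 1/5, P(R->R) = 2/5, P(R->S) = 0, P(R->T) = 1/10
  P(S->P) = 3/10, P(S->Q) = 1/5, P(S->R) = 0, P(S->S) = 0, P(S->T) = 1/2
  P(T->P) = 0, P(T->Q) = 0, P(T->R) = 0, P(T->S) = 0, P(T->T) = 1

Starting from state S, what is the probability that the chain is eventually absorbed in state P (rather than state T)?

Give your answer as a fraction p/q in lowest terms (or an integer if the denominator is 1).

Answer: 17/40

Derivation:
Let a_i = P(absorbed in P | start in state i).
Boundary conditions: a_P = 1, a_T = 0.
For each transient state i, a_i = sum_j P(i->j) * a_j:
  a_Q = 1/2*a_P + 1/5*a_Q + 0*a_R + 0*a_S + 3/10*a_T
  a_R = 3/10*a_P + 1/5*a_Q + 2/5*a_R + 0*a_S + 1/10*a_T
  a_S = 3/10*a_P + 1/5*a_Q + 0*a_R + 0*a_S + 1/2*a_T

Substituting a_P = 1 and a_T = 0, rearrange to (I - Q) a = r where r[i] = P(i -> P):
  [4/5, 0, 0] . (a_Q, a_R, a_S) = 1/2
  [-1/5, 3/5, 0] . (a_Q, a_R, a_S) = 3/10
  [-1/5, 0, 1] . (a_Q, a_R, a_S) = 3/10

Solving yields:
  a_Q = 5/8
  a_R = 17/24
  a_S = 17/40

Starting state is S, so the absorption probability is a_S = 17/40.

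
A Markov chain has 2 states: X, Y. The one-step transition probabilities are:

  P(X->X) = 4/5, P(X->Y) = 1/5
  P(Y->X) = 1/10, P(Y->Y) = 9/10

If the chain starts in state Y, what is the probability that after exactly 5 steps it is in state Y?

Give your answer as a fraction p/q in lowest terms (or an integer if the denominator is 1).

Answer: 72269/100000

Derivation:
Computing P^5 by repeated multiplication:
P^1 =
  X: [4/5, 1/5]
  Y: [1/10, 9/10]
P^2 =
  X: [33/50, 17/50]
  Y: [17/100, 83/100]
P^3 =
  X: [281/500, 219/500]
  Y: [219/1000, 781/1000]
P^4 =
  X: [2467/5000, 2533/5000]
  Y: [2533/10000, 7467/10000]
P^5 =
  X: [22269/50000, 27731/50000]
  Y: [27731/100000, 72269/100000]

(P^5)[Y -> Y] = 72269/100000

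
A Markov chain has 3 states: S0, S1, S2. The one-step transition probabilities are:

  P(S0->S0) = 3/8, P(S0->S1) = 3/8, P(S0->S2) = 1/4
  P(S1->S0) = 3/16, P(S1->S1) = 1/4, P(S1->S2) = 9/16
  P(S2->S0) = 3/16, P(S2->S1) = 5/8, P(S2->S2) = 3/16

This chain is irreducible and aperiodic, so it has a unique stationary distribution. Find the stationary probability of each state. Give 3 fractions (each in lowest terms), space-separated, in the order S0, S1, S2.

Answer: 3/13 59/143 51/143

Derivation:
The stationary distribution satisfies pi = pi * P, i.e.:
  pi_S0 = 3/8*pi_S0 + 3/16*pi_S1 + 3/16*pi_S2
  pi_S1 = 3/8*pi_S0 + 1/4*pi_S1 + 5/8*pi_S2
  pi_S2 = 1/4*pi_S0 + 9/16*pi_S1 + 3/16*pi_S2
with normalization: pi_S0 + pi_S1 + pi_S2 = 1.

Using the first 2 balance equations plus normalization, the linear system A*pi = b is:
  [-5/8, 3/16, 3/16] . pi = 0
  [3/8, -3/4, 5/8] . pi = 0
  [1, 1, 1] . pi = 1

Solving yields:
  pi_S0 = 3/13
  pi_S1 = 59/143
  pi_S2 = 51/143

Verification (pi * P):
  3/13*3/8 + 59/143*3/16 + 51/143*3/16 = 3/13 = pi_S0  (ok)
  3/13*3/8 + 59/143*1/4 + 51/143*5/8 = 59/143 = pi_S1  (ok)
  3/13*1/4 + 59/143*9/16 + 51/143*3/16 = 51/143 = pi_S2  (ok)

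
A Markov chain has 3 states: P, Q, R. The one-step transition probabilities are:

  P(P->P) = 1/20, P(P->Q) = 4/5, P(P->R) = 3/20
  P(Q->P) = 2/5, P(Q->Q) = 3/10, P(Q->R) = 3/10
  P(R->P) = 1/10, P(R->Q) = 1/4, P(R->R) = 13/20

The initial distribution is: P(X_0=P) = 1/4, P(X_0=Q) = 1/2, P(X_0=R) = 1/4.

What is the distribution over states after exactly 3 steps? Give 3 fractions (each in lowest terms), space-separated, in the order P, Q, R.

Propagating the distribution step by step (d_{t+1} = d_t * P):
d_0 = (P=1/4, Q=1/2, R=1/4)
  d_1[P] = 1/4*1/20 + 1/2*2/5 + 1/4*1/10 = 19/80
  d_1[Q] = 1/4*4/5 + 1/2*3/10 + 1/4*1/4 = 33/80
  d_1[R] = 1/4*3/20 + 1/2*3/10 + 1/4*13/20 = 7/20
d_1 = (P=19/80, Q=33/80, R=7/20)
  d_2[P] = 19/80*1/20 + 33/80*2/5 + 7/20*1/10 = 339/1600
  d_2[Q] = 19/80*4/5 + 33/80*3/10 + 7/20*1/4 = 321/800
  d_2[R] = 19/80*3/20 + 33/80*3/10 + 7/20*13/20 = 619/1600
d_2 = (P=339/1600, Q=321/800, R=619/1600)
  d_3[P] = 339/1600*1/20 + 321/800*2/5 + 619/1600*1/10 = 6713/32000
  d_3[Q] = 339/1600*4/5 + 321/800*3/10 + 619/1600*1/4 = 12371/32000
  d_3[R] = 339/1600*3/20 + 321/800*3/10 + 619/1600*13/20 = 3229/8000
d_3 = (P=6713/32000, Q=12371/32000, R=3229/8000)

Answer: 6713/32000 12371/32000 3229/8000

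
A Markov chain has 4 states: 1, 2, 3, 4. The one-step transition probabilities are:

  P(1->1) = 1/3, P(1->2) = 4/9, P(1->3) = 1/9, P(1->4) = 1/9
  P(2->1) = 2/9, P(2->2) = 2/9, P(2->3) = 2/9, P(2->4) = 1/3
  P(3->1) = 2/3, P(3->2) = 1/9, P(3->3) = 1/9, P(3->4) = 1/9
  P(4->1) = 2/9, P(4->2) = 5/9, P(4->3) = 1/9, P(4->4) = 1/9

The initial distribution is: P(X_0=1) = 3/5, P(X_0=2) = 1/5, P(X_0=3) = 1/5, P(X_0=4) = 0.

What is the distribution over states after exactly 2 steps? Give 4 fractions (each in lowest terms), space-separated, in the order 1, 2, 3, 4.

Propagating the distribution step by step (d_{t+1} = d_t * P):
d_0 = (1=3/5, 2=1/5, 3=1/5, 4=0)
  d_1[1] = 3/5*1/3 + 1/5*2/9 + 1/5*2/3 + 0*2/9 = 17/45
  d_1[2] = 3/5*4/9 + 1/5*2/9 + 1/5*1/9 + 0*5/9 = 1/3
  d_1[3] = 3/5*1/9 + 1/5*2/9 + 1/5*1/9 + 0*1/9 = 2/15
  d_1[4] = 3/5*1/9 + 1/5*1/3 + 1/5*1/9 + 0*1/9 = 7/45
d_1 = (1=17/45, 2=1/3, 3=2/15, 4=7/45)
  d_2[1] = 17/45*1/3 + 1/3*2/9 + 2/15*2/3 + 7/45*2/9 = 131/405
  d_2[2] = 17/45*4/9 + 1/3*2/9 + 2/15*1/9 + 7/45*5/9 = 139/405
  d_2[3] = 17/45*1/9 + 1/3*2/9 + 2/15*1/9 + 7/45*1/9 = 4/27
  d_2[4] = 17/45*1/9 + 1/3*1/3 + 2/15*1/9 + 7/45*1/9 = 5/27
d_2 = (1=131/405, 2=139/405, 3=4/27, 4=5/27)

Answer: 131/405 139/405 4/27 5/27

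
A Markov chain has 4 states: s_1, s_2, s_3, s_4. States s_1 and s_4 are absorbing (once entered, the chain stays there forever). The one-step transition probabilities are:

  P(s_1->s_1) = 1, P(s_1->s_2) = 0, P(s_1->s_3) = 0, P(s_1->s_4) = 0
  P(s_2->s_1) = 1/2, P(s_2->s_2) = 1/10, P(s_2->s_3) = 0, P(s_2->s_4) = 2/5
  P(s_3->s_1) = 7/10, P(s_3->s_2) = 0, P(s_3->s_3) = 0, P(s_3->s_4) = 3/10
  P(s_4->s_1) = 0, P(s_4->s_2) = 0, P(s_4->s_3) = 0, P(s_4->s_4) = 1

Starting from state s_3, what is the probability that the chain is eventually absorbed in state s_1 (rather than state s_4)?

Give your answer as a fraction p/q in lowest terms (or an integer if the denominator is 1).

Let a_i = P(absorbed in s_1 | start in state i).
Boundary conditions: a_s_1 = 1, a_s_4 = 0.
For each transient state i, a_i = sum_j P(i->j) * a_j:
  a_s_2 = 1/2*a_s_1 + 1/10*a_s_2 + 0*a_s_3 + 2/5*a_s_4
  a_s_3 = 7/10*a_s_1 + 0*a_s_2 + 0*a_s_3 + 3/10*a_s_4

Substituting a_s_1 = 1 and a_s_4 = 0, rearrange to (I - Q) a = r where r[i] = P(i -> s_1):
  [9/10, 0] . (a_s_2, a_s_3) = 1/2
  [0, 1] . (a_s_2, a_s_3) = 7/10

Solving yields:
  a_s_2 = 5/9
  a_s_3 = 7/10

Starting state is s_3, so the absorption probability is a_s_3 = 7/10.

Answer: 7/10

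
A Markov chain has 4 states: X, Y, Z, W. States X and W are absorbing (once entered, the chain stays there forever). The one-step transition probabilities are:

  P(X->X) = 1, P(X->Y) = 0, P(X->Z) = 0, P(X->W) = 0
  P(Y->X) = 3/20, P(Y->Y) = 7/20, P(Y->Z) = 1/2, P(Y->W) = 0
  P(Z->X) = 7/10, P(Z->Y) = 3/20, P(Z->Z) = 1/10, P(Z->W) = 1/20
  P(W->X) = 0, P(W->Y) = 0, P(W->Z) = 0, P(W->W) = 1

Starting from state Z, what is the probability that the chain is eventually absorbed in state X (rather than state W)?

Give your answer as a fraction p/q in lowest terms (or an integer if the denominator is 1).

Answer: 191/204

Derivation:
Let a_i = P(absorbed in X | start in state i).
Boundary conditions: a_X = 1, a_W = 0.
For each transient state i, a_i = sum_j P(i->j) * a_j:
  a_Y = 3/20*a_X + 7/20*a_Y + 1/2*a_Z + 0*a_W
  a_Z = 7/10*a_X + 3/20*a_Y + 1/10*a_Z + 1/20*a_W

Substituting a_X = 1 and a_W = 0, rearrange to (I - Q) a = r where r[i] = P(i -> X):
  [13/20, -1/2] . (a_Y, a_Z) = 3/20
  [-3/20, 9/10] . (a_Y, a_Z) = 7/10

Solving yields:
  a_Y = 97/102
  a_Z = 191/204

Starting state is Z, so the absorption probability is a_Z = 191/204.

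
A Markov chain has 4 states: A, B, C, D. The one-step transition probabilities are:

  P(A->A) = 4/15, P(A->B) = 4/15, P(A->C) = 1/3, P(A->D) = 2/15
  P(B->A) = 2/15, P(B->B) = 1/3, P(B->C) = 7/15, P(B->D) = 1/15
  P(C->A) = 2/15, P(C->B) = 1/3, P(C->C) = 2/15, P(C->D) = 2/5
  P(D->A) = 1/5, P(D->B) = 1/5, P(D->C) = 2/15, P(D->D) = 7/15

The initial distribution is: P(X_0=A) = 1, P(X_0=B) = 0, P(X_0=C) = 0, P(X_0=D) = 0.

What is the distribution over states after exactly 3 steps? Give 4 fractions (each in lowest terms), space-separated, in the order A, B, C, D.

Propagating the distribution step by step (d_{t+1} = d_t * P):
d_0 = (A=1, B=0, C=0, D=0)
  d_1[A] = 1*4/15 + 0*2/15 + 0*2/15 + 0*1/5 = 4/15
  d_1[B] = 1*4/15 + 0*1/3 + 0*1/3 + 0*1/5 = 4/15
  d_1[C] = 1*1/3 + 0*7/15 + 0*2/15 + 0*2/15 = 1/3
  d_1[D] = 1*2/15 + 0*1/15 + 0*2/5 + 0*7/15 = 2/15
d_1 = (A=4/15, B=4/15, C=1/3, D=2/15)
  d_2[A] = 4/15*4/15 + 4/15*2/15 + 1/3*2/15 + 2/15*1/5 = 8/45
  d_2[B] = 4/15*4/15 + 4/15*1/3 + 1/3*1/3 + 2/15*1/5 = 67/225
  d_2[C] = 4/15*1/3 + 4/15*7/15 + 1/3*2/15 + 2/15*2/15 = 62/225
  d_2[D] = 4/15*2/15 + 4/15*1/15 + 1/3*2/5 + 2/15*7/15 = 56/225
d_2 = (A=8/45, B=67/225, C=62/225, D=56/225)
  d_3[A] = 8/45*4/15 + 67/225*2/15 + 62/225*2/15 + 56/225*1/5 = 586/3375
  d_3[B] = 8/45*4/15 + 67/225*1/3 + 62/225*1/3 + 56/225*1/5 = 973/3375
  d_3[C] = 8/45*1/3 + 67/225*7/15 + 62/225*2/15 + 56/225*2/15 = 181/675
  d_3[D] = 8/45*2/15 + 67/225*1/15 + 62/225*2/5 + 56/225*7/15 = 911/3375
d_3 = (A=586/3375, B=973/3375, C=181/675, D=911/3375)

Answer: 586/3375 973/3375 181/675 911/3375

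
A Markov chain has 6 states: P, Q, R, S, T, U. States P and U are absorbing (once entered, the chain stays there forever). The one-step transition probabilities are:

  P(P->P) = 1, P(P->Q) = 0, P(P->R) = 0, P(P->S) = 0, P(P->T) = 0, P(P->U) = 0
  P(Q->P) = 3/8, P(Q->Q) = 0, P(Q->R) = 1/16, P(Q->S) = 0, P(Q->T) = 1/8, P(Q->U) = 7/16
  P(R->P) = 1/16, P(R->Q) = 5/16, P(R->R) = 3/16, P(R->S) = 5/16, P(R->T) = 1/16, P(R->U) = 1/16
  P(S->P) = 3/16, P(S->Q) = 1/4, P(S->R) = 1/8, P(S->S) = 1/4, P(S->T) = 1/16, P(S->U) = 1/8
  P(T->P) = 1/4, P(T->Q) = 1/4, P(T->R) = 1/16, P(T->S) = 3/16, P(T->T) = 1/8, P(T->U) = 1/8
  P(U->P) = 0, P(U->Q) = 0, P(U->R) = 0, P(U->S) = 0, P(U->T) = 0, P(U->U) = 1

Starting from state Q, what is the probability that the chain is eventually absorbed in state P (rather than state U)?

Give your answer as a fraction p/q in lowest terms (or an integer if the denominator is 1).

Answer: 4604/9609

Derivation:
Let a_i = P(absorbed in P | start in state i).
Boundary conditions: a_P = 1, a_U = 0.
For each transient state i, a_i = sum_j P(i->j) * a_j:
  a_Q = 3/8*a_P + 0*a_Q + 1/16*a_R + 0*a_S + 1/8*a_T + 7/16*a_U
  a_R = 1/16*a_P + 5/16*a_Q + 3/16*a_R + 5/16*a_S + 1/16*a_T + 1/16*a_U
  a_S = 3/16*a_P + 1/4*a_Q + 1/8*a_R + 1/4*a_S + 1/16*a_T + 1/8*a_U
  a_T = 1/4*a_P + 1/4*a_Q + 1/16*a_R + 3/16*a_S + 1/8*a_T + 1/8*a_U

Substituting a_P = 1 and a_U = 0, rearrange to (I - Q) a = r where r[i] = P(i -> P):
  [1, -1/16, 0, -1/8] . (a_Q, a_R, a_S, a_T) = 3/8
  [-5/16, 13/16, -5/16, -1/16] . (a_Q, a_R, a_S, a_T) = 1/16
  [-1/4, -1/8, 3/4, -1/16] . (a_Q, a_R, a_S, a_T) = 3/16
  [-1/4, -1/16, -3/16, 7/8] . (a_Q, a_R, a_S, a_T) = 1/4

Solving yields:
  a_Q = 4604/9609
  a_R = 1648/3203
  a_S = 5222/9609
  a_T = 5533/9609

Starting state is Q, so the absorption probability is a_Q = 4604/9609.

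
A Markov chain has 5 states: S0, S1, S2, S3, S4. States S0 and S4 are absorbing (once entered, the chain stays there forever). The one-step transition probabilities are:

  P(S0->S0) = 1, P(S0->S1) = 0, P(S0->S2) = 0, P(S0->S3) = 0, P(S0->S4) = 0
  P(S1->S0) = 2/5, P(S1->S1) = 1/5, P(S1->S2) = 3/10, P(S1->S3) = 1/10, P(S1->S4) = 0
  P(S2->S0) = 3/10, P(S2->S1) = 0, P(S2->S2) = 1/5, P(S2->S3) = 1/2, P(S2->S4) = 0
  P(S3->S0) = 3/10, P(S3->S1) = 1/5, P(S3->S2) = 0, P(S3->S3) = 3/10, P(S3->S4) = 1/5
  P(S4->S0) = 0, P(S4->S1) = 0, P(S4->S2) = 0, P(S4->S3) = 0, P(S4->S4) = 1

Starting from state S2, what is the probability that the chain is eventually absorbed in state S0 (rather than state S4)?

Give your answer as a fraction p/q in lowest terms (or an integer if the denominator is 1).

Let a_i = P(absorbed in S0 | start in state i).
Boundary conditions: a_S0 = 1, a_S4 = 0.
For each transient state i, a_i = sum_j P(i->j) * a_j:
  a_S1 = 2/5*a_S0 + 1/5*a_S1 + 3/10*a_S2 + 1/10*a_S3 + 0*a_S4
  a_S2 = 3/10*a_S0 + 0*a_S1 + 1/5*a_S2 + 1/2*a_S3 + 0*a_S4
  a_S3 = 3/10*a_S0 + 1/5*a_S1 + 0*a_S2 + 3/10*a_S3 + 1/5*a_S4

Substituting a_S0 = 1 and a_S4 = 0, rearrange to (I - Q) a = r where r[i] = P(i -> S0):
  [4/5, -3/10, -1/10] . (a_S1, a_S2, a_S3) = 2/5
  [0, 4/5, -1/2] . (a_S1, a_S2, a_S3) = 3/10
  [-1/5, 0, 7/10] . (a_S1, a_S2, a_S3) = 3/10

Solving yields:
  a_S1 = 178/201
  a_S2 = 161/201
  a_S3 = 137/201

Starting state is S2, so the absorption probability is a_S2 = 161/201.

Answer: 161/201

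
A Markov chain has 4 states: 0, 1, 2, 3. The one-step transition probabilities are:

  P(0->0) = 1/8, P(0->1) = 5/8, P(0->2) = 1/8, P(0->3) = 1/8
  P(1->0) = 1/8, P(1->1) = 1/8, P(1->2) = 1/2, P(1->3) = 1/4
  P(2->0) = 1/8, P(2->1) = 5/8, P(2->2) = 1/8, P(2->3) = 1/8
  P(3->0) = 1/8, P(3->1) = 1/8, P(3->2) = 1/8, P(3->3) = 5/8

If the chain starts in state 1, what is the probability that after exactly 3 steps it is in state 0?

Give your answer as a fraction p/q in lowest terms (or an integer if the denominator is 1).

Computing P^3 by repeated multiplication:
P^1 =
  0: [1/8, 5/8, 1/8, 1/8]
  1: [1/8, 1/8, 1/2, 1/4]
  2: [1/8, 5/8, 1/8, 1/8]
  3: [1/8, 1/8, 1/8, 5/8]
P^2 =
  0: [1/8, 1/4, 23/64, 17/64]
  1: [1/8, 7/16, 11/64, 17/64]
  2: [1/8, 1/4, 23/64, 17/64]
  3: [1/8, 1/4, 11/64, 29/64]
P^3 =
  0: [1/8, 47/128, 7/32, 37/128]
  1: [1/8, 35/128, 37/128, 5/16]
  2: [1/8, 47/128, 7/32, 37/128]
  3: [1/8, 35/128, 7/32, 49/128]

(P^3)[1 -> 0] = 1/8

Answer: 1/8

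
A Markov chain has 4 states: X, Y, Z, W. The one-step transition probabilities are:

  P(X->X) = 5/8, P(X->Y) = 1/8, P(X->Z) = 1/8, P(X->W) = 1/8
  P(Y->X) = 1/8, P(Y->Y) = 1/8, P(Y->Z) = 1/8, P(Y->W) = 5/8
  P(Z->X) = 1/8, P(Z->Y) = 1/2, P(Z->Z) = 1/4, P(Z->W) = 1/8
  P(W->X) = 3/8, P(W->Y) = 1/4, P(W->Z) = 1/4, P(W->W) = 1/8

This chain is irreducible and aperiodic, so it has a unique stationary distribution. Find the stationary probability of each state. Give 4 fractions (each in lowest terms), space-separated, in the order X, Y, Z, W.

The stationary distribution satisfies pi = pi * P, i.e.:
  pi_X = 5/8*pi_X + 1/8*pi_Y + 1/8*pi_Z + 3/8*pi_W
  pi_Y = 1/8*pi_X + 1/8*pi_Y + 1/2*pi_Z + 1/4*pi_W
  pi_Z = 1/8*pi_X + 1/8*pi_Y + 1/4*pi_Z + 1/4*pi_W
  pi_W = 1/8*pi_X + 5/8*pi_Y + 1/8*pi_Z + 1/8*pi_W
with normalization: pi_X + pi_Y + pi_Z + pi_W = 1.

Using the first 3 balance equations plus normalization, the linear system A*pi = b is:
  [-3/8, 1/8, 1/8, 3/8] . pi = 0
  [1/8, -7/8, 1/2, 1/4] . pi = 0
  [1/8, 1/8, -3/4, 1/4] . pi = 0
  [1, 1, 1, 1] . pi = 1

Solving yields:
  pi_X = 25/68
  pi_Y = 15/68
  pi_Z = 3/17
  pi_W = 4/17

Verification (pi * P):
  25/68*5/8 + 15/68*1/8 + 3/17*1/8 + 4/17*3/8 = 25/68 = pi_X  (ok)
  25/68*1/8 + 15/68*1/8 + 3/17*1/2 + 4/17*1/4 = 15/68 = pi_Y  (ok)
  25/68*1/8 + 15/68*1/8 + 3/17*1/4 + 4/17*1/4 = 3/17 = pi_Z  (ok)
  25/68*1/8 + 15/68*5/8 + 3/17*1/8 + 4/17*1/8 = 4/17 = pi_W  (ok)

Answer: 25/68 15/68 3/17 4/17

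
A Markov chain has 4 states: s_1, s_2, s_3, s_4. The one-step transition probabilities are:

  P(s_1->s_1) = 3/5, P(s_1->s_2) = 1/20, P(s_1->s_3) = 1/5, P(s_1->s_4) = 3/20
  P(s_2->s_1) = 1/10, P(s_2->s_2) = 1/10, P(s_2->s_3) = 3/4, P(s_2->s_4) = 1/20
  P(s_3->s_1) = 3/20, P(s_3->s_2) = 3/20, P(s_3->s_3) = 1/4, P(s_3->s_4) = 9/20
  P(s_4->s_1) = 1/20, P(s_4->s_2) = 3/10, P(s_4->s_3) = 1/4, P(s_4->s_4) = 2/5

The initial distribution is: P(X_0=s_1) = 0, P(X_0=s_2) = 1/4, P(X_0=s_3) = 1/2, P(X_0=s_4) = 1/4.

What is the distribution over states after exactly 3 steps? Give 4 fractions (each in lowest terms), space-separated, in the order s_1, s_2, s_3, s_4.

Propagating the distribution step by step (d_{t+1} = d_t * P):
d_0 = (s_1=0, s_2=1/4, s_3=1/2, s_4=1/4)
  d_1[s_1] = 0*3/5 + 1/4*1/10 + 1/2*3/20 + 1/4*1/20 = 9/80
  d_1[s_2] = 0*1/20 + 1/4*1/10 + 1/2*3/20 + 1/4*3/10 = 7/40
  d_1[s_3] = 0*1/5 + 1/4*3/4 + 1/2*1/4 + 1/4*1/4 = 3/8
  d_1[s_4] = 0*3/20 + 1/4*1/20 + 1/2*9/20 + 1/4*2/5 = 27/80
d_1 = (s_1=9/80, s_2=7/40, s_3=3/8, s_4=27/80)
  d_2[s_1] = 9/80*3/5 + 7/40*1/10 + 3/8*3/20 + 27/80*1/20 = 253/1600
  d_2[s_2] = 9/80*1/20 + 7/40*1/10 + 3/8*3/20 + 27/80*3/10 = 289/1600
  d_2[s_3] = 9/80*1/5 + 7/40*3/4 + 3/8*1/4 + 27/80*1/4 = 531/1600
  d_2[s_4] = 9/80*3/20 + 7/40*1/20 + 3/8*9/20 + 27/80*2/5 = 527/1600
d_2 = (s_1=253/1600, s_2=289/1600, s_3=531/1600, s_4=527/1600)
  d_3[s_1] = 253/1600*3/5 + 289/1600*1/10 + 531/1600*3/20 + 527/1600*1/20 = 2867/16000
  d_3[s_2] = 253/1600*1/20 + 289/1600*1/10 + 531/1600*3/20 + 527/1600*3/10 = 2793/16000
  d_3[s_3] = 253/1600*1/5 + 289/1600*3/4 + 531/1600*1/4 + 527/1600*1/4 = 10637/32000
  d_3[s_4] = 253/1600*3/20 + 289/1600*1/20 + 531/1600*9/20 + 527/1600*2/5 = 10043/32000
d_3 = (s_1=2867/16000, s_2=2793/16000, s_3=10637/32000, s_4=10043/32000)

Answer: 2867/16000 2793/16000 10637/32000 10043/32000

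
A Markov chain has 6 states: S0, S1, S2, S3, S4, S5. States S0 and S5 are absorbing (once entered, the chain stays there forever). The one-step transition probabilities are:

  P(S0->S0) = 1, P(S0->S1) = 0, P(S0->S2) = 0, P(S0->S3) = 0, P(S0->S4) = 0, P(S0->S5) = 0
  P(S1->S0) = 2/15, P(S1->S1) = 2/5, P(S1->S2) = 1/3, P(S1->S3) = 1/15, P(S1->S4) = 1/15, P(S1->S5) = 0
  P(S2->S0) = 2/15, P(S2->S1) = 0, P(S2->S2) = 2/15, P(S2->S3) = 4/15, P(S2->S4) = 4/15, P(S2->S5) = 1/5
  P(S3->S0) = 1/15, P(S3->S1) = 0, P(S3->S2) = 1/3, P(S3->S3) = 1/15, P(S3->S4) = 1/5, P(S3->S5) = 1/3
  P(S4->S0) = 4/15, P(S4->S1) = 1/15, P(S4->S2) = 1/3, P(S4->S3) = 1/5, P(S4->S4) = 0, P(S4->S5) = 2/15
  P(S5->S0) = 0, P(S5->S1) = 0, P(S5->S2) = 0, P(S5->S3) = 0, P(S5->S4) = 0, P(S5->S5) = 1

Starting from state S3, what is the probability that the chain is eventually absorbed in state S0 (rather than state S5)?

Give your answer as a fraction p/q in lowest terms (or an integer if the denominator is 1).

Answer: 113/347

Derivation:
Let a_i = P(absorbed in S0 | start in state i).
Boundary conditions: a_S0 = 1, a_S5 = 0.
For each transient state i, a_i = sum_j P(i->j) * a_j:
  a_S1 = 2/15*a_S0 + 2/5*a_S1 + 1/3*a_S2 + 1/15*a_S3 + 1/15*a_S4 + 0*a_S5
  a_S2 = 2/15*a_S0 + 0*a_S1 + 2/15*a_S2 + 4/15*a_S3 + 4/15*a_S4 + 1/5*a_S5
  a_S3 = 1/15*a_S0 + 0*a_S1 + 1/3*a_S2 + 1/15*a_S3 + 1/5*a_S4 + 1/3*a_S5
  a_S4 = 4/15*a_S0 + 1/15*a_S1 + 1/3*a_S2 + 1/5*a_S3 + 0*a_S4 + 2/15*a_S5

Substituting a_S0 = 1 and a_S5 = 0, rearrange to (I - Q) a = r where r[i] = P(i -> S0):
  [3/5, -1/3, -1/15, -1/15] . (a_S1, a_S2, a_S3, a_S4) = 2/15
  [0, 13/15, -4/15, -4/15] . (a_S1, a_S2, a_S3, a_S4) = 2/15
  [0, -1/3, 14/15, -1/5] . (a_S1, a_S2, a_S3, a_S4) = 1/15
  [-1/15, -1/3, -1/5, 1] . (a_S1, a_S2, a_S3, a_S4) = 4/15

Solving yields:
  a_S1 = 188/347
  a_S2 = 142/347
  a_S3 = 113/347
  a_S4 = 175/347

Starting state is S3, so the absorption probability is a_S3 = 113/347.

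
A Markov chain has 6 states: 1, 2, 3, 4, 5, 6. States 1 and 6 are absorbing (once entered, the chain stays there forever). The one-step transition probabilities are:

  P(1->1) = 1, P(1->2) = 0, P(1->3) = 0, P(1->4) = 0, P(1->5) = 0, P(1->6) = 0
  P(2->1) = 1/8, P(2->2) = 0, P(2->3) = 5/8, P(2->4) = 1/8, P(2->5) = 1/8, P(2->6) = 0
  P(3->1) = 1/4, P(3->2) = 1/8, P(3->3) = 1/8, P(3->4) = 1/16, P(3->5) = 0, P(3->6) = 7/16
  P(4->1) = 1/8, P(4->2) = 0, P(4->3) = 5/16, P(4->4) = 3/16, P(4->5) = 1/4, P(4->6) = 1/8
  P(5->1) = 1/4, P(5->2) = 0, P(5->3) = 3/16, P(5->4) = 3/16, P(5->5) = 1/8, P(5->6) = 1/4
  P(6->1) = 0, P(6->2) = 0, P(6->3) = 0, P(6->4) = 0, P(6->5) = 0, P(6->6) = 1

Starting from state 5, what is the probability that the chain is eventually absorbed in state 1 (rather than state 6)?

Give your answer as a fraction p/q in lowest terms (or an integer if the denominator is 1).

Let a_i = P(absorbed in 1 | start in state i).
Boundary conditions: a_1 = 1, a_6 = 0.
For each transient state i, a_i = sum_j P(i->j) * a_j:
  a_2 = 1/8*a_1 + 0*a_2 + 5/8*a_3 + 1/8*a_4 + 1/8*a_5 + 0*a_6
  a_3 = 1/4*a_1 + 1/8*a_2 + 1/8*a_3 + 1/16*a_4 + 0*a_5 + 7/16*a_6
  a_4 = 1/8*a_1 + 0*a_2 + 5/16*a_3 + 3/16*a_4 + 1/4*a_5 + 1/8*a_6
  a_5 = 1/4*a_1 + 0*a_2 + 3/16*a_3 + 3/16*a_4 + 1/8*a_5 + 1/4*a_6

Substituting a_1 = 1 and a_6 = 0, rearrange to (I - Q) a = r where r[i] = P(i -> 1):
  [1, -5/8, -1/8, -1/8] . (a_2, a_3, a_4, a_5) = 1/8
  [-1/8, 7/8, -1/16, 0] . (a_2, a_3, a_4, a_5) = 1/4
  [0, -5/16, 13/16, -1/4] . (a_2, a_3, a_4, a_5) = 1/8
  [0, -3/16, -3/16, 7/8] . (a_2, a_3, a_4, a_5) = 1/4

Solving yields:
  a_2 = 179/373
  a_3 = 144/373
  a_4 = 166/373
  a_5 = 173/373

Starting state is 5, so the absorption probability is a_5 = 173/373.

Answer: 173/373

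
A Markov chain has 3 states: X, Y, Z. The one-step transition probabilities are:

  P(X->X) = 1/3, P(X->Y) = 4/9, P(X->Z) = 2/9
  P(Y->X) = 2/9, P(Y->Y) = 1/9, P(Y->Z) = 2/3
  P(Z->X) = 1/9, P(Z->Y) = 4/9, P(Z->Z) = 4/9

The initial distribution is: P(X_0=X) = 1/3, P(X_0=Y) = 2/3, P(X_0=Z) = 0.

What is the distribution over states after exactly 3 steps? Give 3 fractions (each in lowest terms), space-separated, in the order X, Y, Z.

Answer: 427/2187 26/81 1058/2187

Derivation:
Propagating the distribution step by step (d_{t+1} = d_t * P):
d_0 = (X=1/3, Y=2/3, Z=0)
  d_1[X] = 1/3*1/3 + 2/3*2/9 + 0*1/9 = 7/27
  d_1[Y] = 1/3*4/9 + 2/3*1/9 + 0*4/9 = 2/9
  d_1[Z] = 1/3*2/9 + 2/3*2/3 + 0*4/9 = 14/27
d_1 = (X=7/27, Y=2/9, Z=14/27)
  d_2[X] = 7/27*1/3 + 2/9*2/9 + 14/27*1/9 = 47/243
  d_2[Y] = 7/27*4/9 + 2/9*1/9 + 14/27*4/9 = 10/27
  d_2[Z] = 7/27*2/9 + 2/9*2/3 + 14/27*4/9 = 106/243
d_2 = (X=47/243, Y=10/27, Z=106/243)
  d_3[X] = 47/243*1/3 + 10/27*2/9 + 106/243*1/9 = 427/2187
  d_3[Y] = 47/243*4/9 + 10/27*1/9 + 106/243*4/9 = 26/81
  d_3[Z] = 47/243*2/9 + 10/27*2/3 + 106/243*4/9 = 1058/2187
d_3 = (X=427/2187, Y=26/81, Z=1058/2187)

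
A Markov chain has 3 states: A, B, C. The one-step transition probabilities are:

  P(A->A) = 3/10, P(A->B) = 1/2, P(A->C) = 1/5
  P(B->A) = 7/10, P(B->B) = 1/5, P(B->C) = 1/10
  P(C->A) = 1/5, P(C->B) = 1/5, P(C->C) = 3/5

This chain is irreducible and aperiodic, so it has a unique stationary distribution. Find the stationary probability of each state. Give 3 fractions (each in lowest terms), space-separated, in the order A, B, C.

Answer: 2/5 8/25 7/25

Derivation:
The stationary distribution satisfies pi = pi * P, i.e.:
  pi_A = 3/10*pi_A + 7/10*pi_B + 1/5*pi_C
  pi_B = 1/2*pi_A + 1/5*pi_B + 1/5*pi_C
  pi_C = 1/5*pi_A + 1/10*pi_B + 3/5*pi_C
with normalization: pi_A + pi_B + pi_C = 1.

Using the first 2 balance equations plus normalization, the linear system A*pi = b is:
  [-7/10, 7/10, 1/5] . pi = 0
  [1/2, -4/5, 1/5] . pi = 0
  [1, 1, 1] . pi = 1

Solving yields:
  pi_A = 2/5
  pi_B = 8/25
  pi_C = 7/25

Verification (pi * P):
  2/5*3/10 + 8/25*7/10 + 7/25*1/5 = 2/5 = pi_A  (ok)
  2/5*1/2 + 8/25*1/5 + 7/25*1/5 = 8/25 = pi_B  (ok)
  2/5*1/5 + 8/25*1/10 + 7/25*3/5 = 7/25 = pi_C  (ok)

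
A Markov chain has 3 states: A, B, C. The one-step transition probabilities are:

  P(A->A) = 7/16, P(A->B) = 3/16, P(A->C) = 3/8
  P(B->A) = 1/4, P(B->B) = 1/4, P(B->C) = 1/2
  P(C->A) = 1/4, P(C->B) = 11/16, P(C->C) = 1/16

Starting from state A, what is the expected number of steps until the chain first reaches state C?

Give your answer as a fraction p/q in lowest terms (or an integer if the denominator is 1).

Answer: 5/2

Derivation:
Let h_i = expected steps to first reach C from state i.
Boundary: h_C = 0.
First-step equations for the other states:
  h_A = 1 + 7/16*h_A + 3/16*h_B + 3/8*h_C
  h_B = 1 + 1/4*h_A + 1/4*h_B + 1/2*h_C

Substituting h_C = 0 and rearranging gives the linear system (I - Q) h = 1:
  [9/16, -3/16] . (h_A, h_B) = 1
  [-1/4, 3/4] . (h_A, h_B) = 1

Solving yields:
  h_A = 5/2
  h_B = 13/6

Starting state is A, so the expected hitting time is h_A = 5/2.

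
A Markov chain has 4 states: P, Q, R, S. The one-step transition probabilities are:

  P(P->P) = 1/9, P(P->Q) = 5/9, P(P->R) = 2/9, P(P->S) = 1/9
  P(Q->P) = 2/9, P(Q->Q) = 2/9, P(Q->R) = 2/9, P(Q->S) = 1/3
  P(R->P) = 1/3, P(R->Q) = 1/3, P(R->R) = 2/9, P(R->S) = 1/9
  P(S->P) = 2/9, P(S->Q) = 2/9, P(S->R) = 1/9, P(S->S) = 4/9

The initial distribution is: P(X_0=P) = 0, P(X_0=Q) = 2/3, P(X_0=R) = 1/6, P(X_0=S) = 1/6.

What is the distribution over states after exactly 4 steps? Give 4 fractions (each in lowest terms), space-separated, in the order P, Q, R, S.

Propagating the distribution step by step (d_{t+1} = d_t * P):
d_0 = (P=0, Q=2/3, R=1/6, S=1/6)
  d_1[P] = 0*1/9 + 2/3*2/9 + 1/6*1/3 + 1/6*2/9 = 13/54
  d_1[Q] = 0*5/9 + 2/3*2/9 + 1/6*1/3 + 1/6*2/9 = 13/54
  d_1[R] = 0*2/9 + 2/3*2/9 + 1/6*2/9 + 1/6*1/9 = 11/54
  d_1[S] = 0*1/9 + 2/3*1/3 + 1/6*1/9 + 1/6*4/9 = 17/54
d_1 = (P=13/54, Q=13/54, R=11/54, S=17/54)
  d_2[P] = 13/54*1/9 + 13/54*2/9 + 11/54*1/3 + 17/54*2/9 = 53/243
  d_2[Q] = 13/54*5/9 + 13/54*2/9 + 11/54*1/3 + 17/54*2/9 = 79/243
  d_2[R] = 13/54*2/9 + 13/54*2/9 + 11/54*2/9 + 17/54*1/9 = 91/486
  d_2[S] = 13/54*1/9 + 13/54*1/3 + 11/54*1/9 + 17/54*4/9 = 131/486
d_2 = (P=53/243, Q=79/243, R=91/486, S=131/486)
  d_3[P] = 53/243*1/9 + 79/243*2/9 + 91/486*1/3 + 131/486*2/9 = 319/1458
  d_3[Q] = 53/243*5/9 + 79/243*2/9 + 91/486*1/3 + 131/486*2/9 = 1381/4374
  d_3[R] = 53/243*2/9 + 79/243*2/9 + 91/486*2/9 + 131/486*1/9 = 841/4374
  d_3[S] = 53/243*1/9 + 79/243*1/3 + 91/486*1/9 + 131/486*4/9 = 1195/4374
d_3 = (P=319/1458, Q=1381/4374, R=841/4374, S=1195/4374)
  d_4[P] = 319/1458*1/9 + 1381/4374*2/9 + 841/4374*1/3 + 1195/4374*2/9 = 4316/19683
  d_4[Q] = 319/1458*5/9 + 1381/4374*2/9 + 841/4374*1/3 + 1195/4374*2/9 = 6230/19683
  d_4[R] = 319/1458*2/9 + 1381/4374*2/9 + 841/4374*2/9 + 1195/4374*1/9 = 7553/39366
  d_4[S] = 319/1458*1/9 + 1381/4374*1/3 + 841/4374*1/9 + 1195/4374*4/9 = 10721/39366
d_4 = (P=4316/19683, Q=6230/19683, R=7553/39366, S=10721/39366)

Answer: 4316/19683 6230/19683 7553/39366 10721/39366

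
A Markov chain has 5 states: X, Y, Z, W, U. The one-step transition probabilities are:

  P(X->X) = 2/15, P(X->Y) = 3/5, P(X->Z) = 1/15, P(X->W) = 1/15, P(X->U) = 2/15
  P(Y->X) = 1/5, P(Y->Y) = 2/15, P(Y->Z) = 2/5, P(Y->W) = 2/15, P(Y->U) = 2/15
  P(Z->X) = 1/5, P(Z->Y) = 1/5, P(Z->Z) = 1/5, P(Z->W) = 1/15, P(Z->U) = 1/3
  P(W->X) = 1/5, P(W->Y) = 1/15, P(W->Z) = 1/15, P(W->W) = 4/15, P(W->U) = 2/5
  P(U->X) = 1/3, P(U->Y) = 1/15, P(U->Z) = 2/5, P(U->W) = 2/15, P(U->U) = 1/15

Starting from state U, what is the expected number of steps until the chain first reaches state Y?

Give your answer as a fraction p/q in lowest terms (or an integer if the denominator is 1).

Let h_i = expected steps to first reach Y from state i.
Boundary: h_Y = 0.
First-step equations for the other states:
  h_X = 1 + 2/15*h_X + 3/5*h_Y + 1/15*h_Z + 1/15*h_W + 2/15*h_U
  h_Z = 1 + 1/5*h_X + 1/5*h_Y + 1/5*h_Z + 1/15*h_W + 1/3*h_U
  h_W = 1 + 1/5*h_X + 1/15*h_Y + 1/15*h_Z + 4/15*h_W + 2/5*h_U
  h_U = 1 + 1/3*h_X + 1/15*h_Y + 2/5*h_Z + 2/15*h_W + 1/15*h_U

Substituting h_Y = 0 and rearranging gives the linear system (I - Q) h = 1:
  [13/15, -1/15, -1/15, -2/15] . (h_X, h_Z, h_W, h_U) = 1
  [-1/5, 4/5, -1/15, -1/3] . (h_X, h_Z, h_W, h_U) = 1
  [-1/5, -1/15, 11/15, -2/5] . (h_X, h_Z, h_W, h_U) = 1
  [-1/3, -2/5, -2/15, 14/15] . (h_X, h_Z, h_W, h_U) = 1

Solving yields:
  h_X = 4245/1679
  h_Z = 6945/1679
  h_W = 8145/1679
  h_U = 7455/1679

Starting state is U, so the expected hitting time is h_U = 7455/1679.

Answer: 7455/1679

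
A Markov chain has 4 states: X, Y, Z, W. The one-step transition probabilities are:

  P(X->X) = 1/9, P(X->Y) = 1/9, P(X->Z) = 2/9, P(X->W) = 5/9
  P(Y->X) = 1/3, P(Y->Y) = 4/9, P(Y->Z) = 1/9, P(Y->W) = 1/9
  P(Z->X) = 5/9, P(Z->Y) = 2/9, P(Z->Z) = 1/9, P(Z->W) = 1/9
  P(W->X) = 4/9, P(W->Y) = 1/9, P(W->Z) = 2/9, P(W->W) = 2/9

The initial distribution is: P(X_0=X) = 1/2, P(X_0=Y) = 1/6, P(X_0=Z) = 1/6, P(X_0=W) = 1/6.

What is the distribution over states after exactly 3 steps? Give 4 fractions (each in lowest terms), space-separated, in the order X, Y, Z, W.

Propagating the distribution step by step (d_{t+1} = d_t * P):
d_0 = (X=1/2, Y=1/6, Z=1/6, W=1/6)
  d_1[X] = 1/2*1/9 + 1/6*1/3 + 1/6*5/9 + 1/6*4/9 = 5/18
  d_1[Y] = 1/2*1/9 + 1/6*4/9 + 1/6*2/9 + 1/6*1/9 = 5/27
  d_1[Z] = 1/2*2/9 + 1/6*1/9 + 1/6*1/9 + 1/6*2/9 = 5/27
  d_1[W] = 1/2*5/9 + 1/6*1/9 + 1/6*1/9 + 1/6*2/9 = 19/54
d_1 = (X=5/18, Y=5/27, Z=5/27, W=19/54)
  d_2[X] = 5/18*1/9 + 5/27*1/3 + 5/27*5/9 + 19/54*4/9 = 19/54
  d_2[Y] = 5/18*1/9 + 5/27*4/9 + 5/27*2/9 + 19/54*1/9 = 47/243
  d_2[Z] = 5/18*2/9 + 5/27*1/9 + 5/27*1/9 + 19/54*2/9 = 44/243
  d_2[W] = 5/18*5/9 + 5/27*1/9 + 5/27*1/9 + 19/54*2/9 = 133/486
d_2 = (X=19/54, Y=47/243, Z=44/243, W=133/486)
  d_3[X] = 19/54*1/9 + 47/243*1/3 + 44/243*5/9 + 133/486*4/9 = 475/1458
  d_3[Y] = 19/54*1/9 + 47/243*4/9 + 44/243*2/9 + 133/486*1/9 = 428/2187
  d_3[Z] = 19/54*2/9 + 47/243*1/9 + 44/243*1/9 + 133/486*2/9 = 395/2187
  d_3[W] = 19/54*5/9 + 47/243*1/9 + 44/243*1/9 + 133/486*2/9 = 1303/4374
d_3 = (X=475/1458, Y=428/2187, Z=395/2187, W=1303/4374)

Answer: 475/1458 428/2187 395/2187 1303/4374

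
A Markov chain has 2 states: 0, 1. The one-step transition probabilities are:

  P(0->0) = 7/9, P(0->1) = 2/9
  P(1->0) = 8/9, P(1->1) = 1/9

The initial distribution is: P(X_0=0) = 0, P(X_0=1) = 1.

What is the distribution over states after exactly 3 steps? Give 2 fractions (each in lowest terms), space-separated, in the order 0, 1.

Answer: 584/729 145/729

Derivation:
Propagating the distribution step by step (d_{t+1} = d_t * P):
d_0 = (0=0, 1=1)
  d_1[0] = 0*7/9 + 1*8/9 = 8/9
  d_1[1] = 0*2/9 + 1*1/9 = 1/9
d_1 = (0=8/9, 1=1/9)
  d_2[0] = 8/9*7/9 + 1/9*8/9 = 64/81
  d_2[1] = 8/9*2/9 + 1/9*1/9 = 17/81
d_2 = (0=64/81, 1=17/81)
  d_3[0] = 64/81*7/9 + 17/81*8/9 = 584/729
  d_3[1] = 64/81*2/9 + 17/81*1/9 = 145/729
d_3 = (0=584/729, 1=145/729)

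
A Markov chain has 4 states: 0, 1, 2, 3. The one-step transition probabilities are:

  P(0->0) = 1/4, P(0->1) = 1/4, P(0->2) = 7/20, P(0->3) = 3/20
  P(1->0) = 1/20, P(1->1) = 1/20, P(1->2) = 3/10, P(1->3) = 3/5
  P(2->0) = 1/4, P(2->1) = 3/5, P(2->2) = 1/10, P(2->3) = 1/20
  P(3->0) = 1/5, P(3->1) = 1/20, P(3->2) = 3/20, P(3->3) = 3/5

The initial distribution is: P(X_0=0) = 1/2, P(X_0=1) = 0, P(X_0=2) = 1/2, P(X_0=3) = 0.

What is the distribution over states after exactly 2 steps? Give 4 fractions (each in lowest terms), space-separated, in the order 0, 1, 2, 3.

Answer: 4/25 179/800 101/400 291/800

Derivation:
Propagating the distribution step by step (d_{t+1} = d_t * P):
d_0 = (0=1/2, 1=0, 2=1/2, 3=0)
  d_1[0] = 1/2*1/4 + 0*1/20 + 1/2*1/4 + 0*1/5 = 1/4
  d_1[1] = 1/2*1/4 + 0*1/20 + 1/2*3/5 + 0*1/20 = 17/40
  d_1[2] = 1/2*7/20 + 0*3/10 + 1/2*1/10 + 0*3/20 = 9/40
  d_1[3] = 1/2*3/20 + 0*3/5 + 1/2*1/20 + 0*3/5 = 1/10
d_1 = (0=1/4, 1=17/40, 2=9/40, 3=1/10)
  d_2[0] = 1/4*1/4 + 17/40*1/20 + 9/40*1/4 + 1/10*1/5 = 4/25
  d_2[1] = 1/4*1/4 + 17/40*1/20 + 9/40*3/5 + 1/10*1/20 = 179/800
  d_2[2] = 1/4*7/20 + 17/40*3/10 + 9/40*1/10 + 1/10*3/20 = 101/400
  d_2[3] = 1/4*3/20 + 17/40*3/5 + 9/40*1/20 + 1/10*3/5 = 291/800
d_2 = (0=4/25, 1=179/800, 2=101/400, 3=291/800)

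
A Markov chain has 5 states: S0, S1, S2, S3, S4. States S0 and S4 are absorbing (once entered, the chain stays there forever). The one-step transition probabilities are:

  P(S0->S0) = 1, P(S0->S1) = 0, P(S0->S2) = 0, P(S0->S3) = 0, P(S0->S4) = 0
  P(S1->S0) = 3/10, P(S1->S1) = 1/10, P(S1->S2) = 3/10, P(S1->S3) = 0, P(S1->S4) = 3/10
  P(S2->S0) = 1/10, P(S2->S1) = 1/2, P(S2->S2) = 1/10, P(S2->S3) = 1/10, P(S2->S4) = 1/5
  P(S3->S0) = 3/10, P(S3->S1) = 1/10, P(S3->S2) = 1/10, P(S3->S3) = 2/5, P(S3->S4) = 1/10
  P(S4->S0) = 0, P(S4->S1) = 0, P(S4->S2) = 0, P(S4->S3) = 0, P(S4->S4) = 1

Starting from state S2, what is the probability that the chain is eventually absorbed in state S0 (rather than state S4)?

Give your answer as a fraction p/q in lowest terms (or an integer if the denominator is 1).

Let a_i = P(absorbed in S0 | start in state i).
Boundary conditions: a_S0 = 1, a_S4 = 0.
For each transient state i, a_i = sum_j P(i->j) * a_j:
  a_S1 = 3/10*a_S0 + 1/10*a_S1 + 3/10*a_S2 + 0*a_S3 + 3/10*a_S4
  a_S2 = 1/10*a_S0 + 1/2*a_S1 + 1/10*a_S2 + 1/10*a_S3 + 1/5*a_S4
  a_S3 = 3/10*a_S0 + 1/10*a_S1 + 1/10*a_S2 + 2/5*a_S3 + 1/10*a_S4

Substituting a_S0 = 1 and a_S4 = 0, rearrange to (I - Q) a = r where r[i] = P(i -> S0):
  [9/10, -3/10, 0] . (a_S1, a_S2, a_S3) = 3/10
  [-1/2, 9/10, -1/10] . (a_S1, a_S2, a_S3) = 1/10
  [-1/10, -1/10, 3/5] . (a_S1, a_S2, a_S3) = 3/10

Solving yields:
  a_S1 = 31/64
  a_S2 = 29/64
  a_S3 = 21/32

Starting state is S2, so the absorption probability is a_S2 = 29/64.

Answer: 29/64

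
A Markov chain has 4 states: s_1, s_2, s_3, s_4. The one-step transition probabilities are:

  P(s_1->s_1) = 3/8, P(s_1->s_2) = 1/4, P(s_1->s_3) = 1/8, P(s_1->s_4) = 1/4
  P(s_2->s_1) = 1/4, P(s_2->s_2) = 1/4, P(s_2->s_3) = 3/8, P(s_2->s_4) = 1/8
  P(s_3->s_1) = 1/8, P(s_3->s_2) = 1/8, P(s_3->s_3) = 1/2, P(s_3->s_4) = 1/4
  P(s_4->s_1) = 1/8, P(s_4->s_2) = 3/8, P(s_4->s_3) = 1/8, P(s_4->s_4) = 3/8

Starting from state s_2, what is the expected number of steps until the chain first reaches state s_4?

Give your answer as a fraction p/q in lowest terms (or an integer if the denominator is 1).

Let h_i = expected steps to first reach s_4 from state i.
Boundary: h_s_4 = 0.
First-step equations for the other states:
  h_s_1 = 1 + 3/8*h_s_1 + 1/4*h_s_2 + 1/8*h_s_3 + 1/4*h_s_4
  h_s_2 = 1 + 1/4*h_s_1 + 1/4*h_s_2 + 3/8*h_s_3 + 1/8*h_s_4
  h_s_3 = 1 + 1/8*h_s_1 + 1/8*h_s_2 + 1/2*h_s_3 + 1/4*h_s_4

Substituting h_s_4 = 0 and rearranging gives the linear system (I - Q) h = 1:
  [5/8, -1/4, -1/8] . (h_s_1, h_s_2, h_s_3) = 1
  [-1/4, 3/4, -3/8] . (h_s_1, h_s_2, h_s_3) = 1
  [-1/8, -1/8, 1/2] . (h_s_1, h_s_2, h_s_3) = 1

Solving yields:
  h_s_1 = 112/25
  h_s_2 = 376/75
  h_s_3 = 328/75

Starting state is s_2, so the expected hitting time is h_s_2 = 376/75.

Answer: 376/75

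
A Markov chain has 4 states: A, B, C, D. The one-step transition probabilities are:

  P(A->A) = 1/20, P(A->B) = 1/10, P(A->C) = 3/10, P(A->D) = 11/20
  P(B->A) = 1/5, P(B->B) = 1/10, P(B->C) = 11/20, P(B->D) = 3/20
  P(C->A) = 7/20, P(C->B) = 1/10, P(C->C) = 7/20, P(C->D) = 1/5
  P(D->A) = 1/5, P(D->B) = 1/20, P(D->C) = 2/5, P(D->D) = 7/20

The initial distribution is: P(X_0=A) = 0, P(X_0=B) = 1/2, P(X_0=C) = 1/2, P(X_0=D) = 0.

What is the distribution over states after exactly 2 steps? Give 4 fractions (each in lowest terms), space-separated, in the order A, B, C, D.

Propagating the distribution step by step (d_{t+1} = d_t * P):
d_0 = (A=0, B=1/2, C=1/2, D=0)
  d_1[A] = 0*1/20 + 1/2*1/5 + 1/2*7/20 + 0*1/5 = 11/40
  d_1[B] = 0*1/10 + 1/2*1/10 + 1/2*1/10 + 0*1/20 = 1/10
  d_1[C] = 0*3/10 + 1/2*11/20 + 1/2*7/20 + 0*2/5 = 9/20
  d_1[D] = 0*11/20 + 1/2*3/20 + 1/2*1/5 + 0*7/20 = 7/40
d_1 = (A=11/40, B=1/10, C=9/20, D=7/40)
  d_2[A] = 11/40*1/20 + 1/10*1/5 + 9/20*7/20 + 7/40*1/5 = 181/800
  d_2[B] = 11/40*1/10 + 1/10*1/10 + 9/20*1/10 + 7/40*1/20 = 73/800
  d_2[C] = 11/40*3/10 + 1/10*11/20 + 9/20*7/20 + 7/40*2/5 = 73/200
  d_2[D] = 11/40*11/20 + 1/10*3/20 + 9/20*1/5 + 7/40*7/20 = 127/400
d_2 = (A=181/800, B=73/800, C=73/200, D=127/400)

Answer: 181/800 73/800 73/200 127/400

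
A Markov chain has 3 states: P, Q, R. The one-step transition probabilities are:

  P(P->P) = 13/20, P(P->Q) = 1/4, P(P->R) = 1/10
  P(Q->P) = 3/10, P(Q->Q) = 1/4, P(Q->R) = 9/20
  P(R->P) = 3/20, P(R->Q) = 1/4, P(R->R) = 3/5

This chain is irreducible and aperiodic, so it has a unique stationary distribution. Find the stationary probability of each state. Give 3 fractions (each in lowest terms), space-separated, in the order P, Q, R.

Answer: 3/8 1/4 3/8

Derivation:
The stationary distribution satisfies pi = pi * P, i.e.:
  pi_P = 13/20*pi_P + 3/10*pi_Q + 3/20*pi_R
  pi_Q = 1/4*pi_P + 1/4*pi_Q + 1/4*pi_R
  pi_R = 1/10*pi_P + 9/20*pi_Q + 3/5*pi_R
with normalization: pi_P + pi_Q + pi_R = 1.

Using the first 2 balance equations plus normalization, the linear system A*pi = b is:
  [-7/20, 3/10, 3/20] . pi = 0
  [1/4, -3/4, 1/4] . pi = 0
  [1, 1, 1] . pi = 1

Solving yields:
  pi_P = 3/8
  pi_Q = 1/4
  pi_R = 3/8

Verification (pi * P):
  3/8*13/20 + 1/4*3/10 + 3/8*3/20 = 3/8 = pi_P  (ok)
  3/8*1/4 + 1/4*1/4 + 3/8*1/4 = 1/4 = pi_Q  (ok)
  3/8*1/10 + 1/4*9/20 + 3/8*3/5 = 3/8 = pi_R  (ok)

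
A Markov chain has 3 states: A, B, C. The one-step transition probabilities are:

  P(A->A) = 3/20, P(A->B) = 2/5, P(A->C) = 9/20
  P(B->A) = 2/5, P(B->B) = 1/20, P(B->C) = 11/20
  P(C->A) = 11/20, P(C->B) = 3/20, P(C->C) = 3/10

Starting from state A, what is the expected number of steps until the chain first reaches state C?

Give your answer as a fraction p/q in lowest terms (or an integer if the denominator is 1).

Let h_i = expected steps to first reach C from state i.
Boundary: h_C = 0.
First-step equations for the other states:
  h_A = 1 + 3/20*h_A + 2/5*h_B + 9/20*h_C
  h_B = 1 + 2/5*h_A + 1/20*h_B + 11/20*h_C

Substituting h_C = 0 and rearranging gives the linear system (I - Q) h = 1:
  [17/20, -2/5] . (h_A, h_B) = 1
  [-2/5, 19/20] . (h_A, h_B) = 1

Solving yields:
  h_A = 540/259
  h_B = 500/259

Starting state is A, so the expected hitting time is h_A = 540/259.

Answer: 540/259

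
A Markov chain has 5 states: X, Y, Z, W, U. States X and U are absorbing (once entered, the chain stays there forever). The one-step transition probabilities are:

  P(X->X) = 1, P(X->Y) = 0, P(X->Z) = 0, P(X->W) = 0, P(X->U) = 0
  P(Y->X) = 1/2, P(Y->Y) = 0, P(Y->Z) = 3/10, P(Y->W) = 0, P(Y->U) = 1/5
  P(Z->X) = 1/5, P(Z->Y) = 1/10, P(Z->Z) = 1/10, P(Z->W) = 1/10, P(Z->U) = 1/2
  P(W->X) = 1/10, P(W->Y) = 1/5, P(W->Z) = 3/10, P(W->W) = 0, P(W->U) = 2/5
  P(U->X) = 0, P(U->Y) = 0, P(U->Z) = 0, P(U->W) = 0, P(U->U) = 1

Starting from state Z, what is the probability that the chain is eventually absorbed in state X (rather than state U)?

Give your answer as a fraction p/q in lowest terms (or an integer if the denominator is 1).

Answer: 45/139

Derivation:
Let a_i = P(absorbed in X | start in state i).
Boundary conditions: a_X = 1, a_U = 0.
For each transient state i, a_i = sum_j P(i->j) * a_j:
  a_Y = 1/2*a_X + 0*a_Y + 3/10*a_Z + 0*a_W + 1/5*a_U
  a_Z = 1/5*a_X + 1/10*a_Y + 1/10*a_Z + 1/10*a_W + 1/2*a_U
  a_W = 1/10*a_X + 1/5*a_Y + 3/10*a_Z + 0*a_W + 2/5*a_U

Substituting a_X = 1 and a_U = 0, rearrange to (I - Q) a = r where r[i] = P(i -> X):
  [1, -3/10, 0] . (a_Y, a_Z, a_W) = 1/2
  [-1/10, 9/10, -1/10] . (a_Y, a_Z, a_W) = 1/5
  [-1/5, -3/10, 1] . (a_Y, a_Z, a_W) = 1/10

Solving yields:
  a_Y = 83/139
  a_Z = 45/139
  a_W = 44/139

Starting state is Z, so the absorption probability is a_Z = 45/139.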